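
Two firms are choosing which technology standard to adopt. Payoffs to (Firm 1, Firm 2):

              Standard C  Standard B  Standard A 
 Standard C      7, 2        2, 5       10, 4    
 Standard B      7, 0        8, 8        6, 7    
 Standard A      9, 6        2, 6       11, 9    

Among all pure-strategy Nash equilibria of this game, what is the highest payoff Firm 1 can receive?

Both Standard B is a pure NE (Firm 1: 8 ≥ 2; Firm 2: 8 ≥ 7). Firm 1 gets 8.
Both Standard A is a pure NE (Firm 1: 11 ≥ 10; Firm 2: 9 ≥ 6). Firm 1 gets 11.
Every other cell has a profitable deviation for at least one player. Highest of {8, 11} is 11.

11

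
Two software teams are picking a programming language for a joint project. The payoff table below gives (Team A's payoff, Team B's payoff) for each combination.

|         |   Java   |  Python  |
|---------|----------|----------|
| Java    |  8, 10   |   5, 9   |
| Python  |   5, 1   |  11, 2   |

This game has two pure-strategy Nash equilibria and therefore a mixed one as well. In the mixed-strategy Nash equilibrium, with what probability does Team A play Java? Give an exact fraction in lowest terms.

1/2

Team A's mix p on Java must make Team B indifferent between Java and Python.
Team B's payoff from Java: 10p + 1(1−p). From Python: 9p + 2(1−p).
Set equal: 1p = 1(1−p) → p = 1/2.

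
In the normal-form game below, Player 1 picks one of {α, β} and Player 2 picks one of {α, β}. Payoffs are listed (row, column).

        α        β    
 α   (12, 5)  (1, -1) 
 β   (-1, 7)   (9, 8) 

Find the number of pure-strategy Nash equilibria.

Both α: Player 1 gets 12 (best alternative -1); Player 2 gets 5 (best alternative -1). Neither deviates — NE.
Both β: Player 1 gets 9 (best alternative 1); Player 2 gets 8 (best alternative 7). Neither deviates — NE.
(α, β) is not a NE: Player 1 would switch to β (9 > 1).
No other cell survives both best-response checks, so there are 2 pure NE.

2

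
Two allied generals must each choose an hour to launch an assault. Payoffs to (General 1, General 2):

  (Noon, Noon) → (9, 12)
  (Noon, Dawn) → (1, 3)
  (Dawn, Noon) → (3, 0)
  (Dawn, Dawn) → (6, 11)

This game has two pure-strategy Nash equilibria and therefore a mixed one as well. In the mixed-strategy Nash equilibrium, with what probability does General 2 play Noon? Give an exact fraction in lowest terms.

5/11

General 2's mix q on Noon must make General 1 indifferent between Noon and Dawn.
General 1's payoff from Noon: 9q + 1(1−q). From Dawn: 3q + 6(1−q).
Set equal: 6q = 5(1−q) → q = 5/11.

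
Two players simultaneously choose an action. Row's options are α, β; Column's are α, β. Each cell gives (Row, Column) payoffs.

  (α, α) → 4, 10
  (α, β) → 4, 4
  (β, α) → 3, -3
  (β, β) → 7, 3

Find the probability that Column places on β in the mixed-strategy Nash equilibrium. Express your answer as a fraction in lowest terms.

Column's mix q on α must make Row indifferent between α and β.
Row's payoff from α: 4q + 4(1−q). From β: 3q + 7(1−q).
Set equal: 1q = 3(1−q) → q = 3/4.
Probability on β is 1 − 3/4 = 1/4.

1/4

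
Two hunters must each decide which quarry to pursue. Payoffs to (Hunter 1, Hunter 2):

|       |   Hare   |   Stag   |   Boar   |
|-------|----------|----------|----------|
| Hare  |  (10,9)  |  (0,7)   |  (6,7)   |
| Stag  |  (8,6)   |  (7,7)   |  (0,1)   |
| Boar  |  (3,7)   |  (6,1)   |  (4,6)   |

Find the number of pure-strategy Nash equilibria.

Both Hare: Hunter 1 gets 10 (best alternative 8); Hunter 2 gets 9 (best alternative 7). Neither deviates — NE.
Both Stag: Hunter 1 gets 7 (best alternative 6); Hunter 2 gets 7 (best alternative 6). Neither deviates — NE.
Both Boar is not a NE: Hunter 1 would switch to Hare (6 > 4).
No other cell survives both best-response checks, so there are 2 pure NE.

2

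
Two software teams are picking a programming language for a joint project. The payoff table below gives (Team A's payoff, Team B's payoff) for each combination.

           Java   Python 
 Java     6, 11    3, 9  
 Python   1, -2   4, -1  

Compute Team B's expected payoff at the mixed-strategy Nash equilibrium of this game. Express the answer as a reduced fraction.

7/3

Team A mixes with probability p on Java, chosen so Team B is indifferent: 11p + (-2)(1−p) = 9p + (-1)(1−p) gives p = 1/3.
Team B's expected payoff is 11·1/3 + (-2)·2/3 = 7/3.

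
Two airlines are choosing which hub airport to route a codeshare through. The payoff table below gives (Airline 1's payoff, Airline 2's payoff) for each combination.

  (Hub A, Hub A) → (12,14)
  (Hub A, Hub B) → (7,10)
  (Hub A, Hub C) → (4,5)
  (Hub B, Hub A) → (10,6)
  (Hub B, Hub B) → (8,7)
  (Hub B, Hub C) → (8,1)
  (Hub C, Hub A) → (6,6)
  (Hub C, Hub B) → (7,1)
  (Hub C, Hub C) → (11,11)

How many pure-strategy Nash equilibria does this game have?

3

Both Hub A: Airline 1 gets 12 (best alternative 10); Airline 2 gets 14 (best alternative 10). Neither deviates — NE.
Both Hub B: Airline 1 gets 8 (best alternative 7); Airline 2 gets 7 (best alternative 6). Neither deviates — NE.
Both Hub C: Airline 1 gets 11 (best alternative 8); Airline 2 gets 11 (best alternative 6). Neither deviates — NE.
(Hub C, Hub A) is not a NE: Airline 1 would switch to Hub A (12 > 6).
No other cell survives both best-response checks, so there are 3 pure NE.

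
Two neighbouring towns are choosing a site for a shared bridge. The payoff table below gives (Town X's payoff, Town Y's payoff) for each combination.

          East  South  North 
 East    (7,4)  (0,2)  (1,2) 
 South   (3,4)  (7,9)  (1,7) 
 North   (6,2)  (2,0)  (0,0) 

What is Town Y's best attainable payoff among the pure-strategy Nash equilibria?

9

Both East is a pure NE (Town X: 7 ≥ 6; Town Y: 4 ≥ 2). Town Y gets 4.
Both South is a pure NE (Town X: 7 ≥ 2; Town Y: 9 ≥ 7). Town Y gets 9.
Every other cell has a profitable deviation for at least one player. Highest of {4, 9} is 9.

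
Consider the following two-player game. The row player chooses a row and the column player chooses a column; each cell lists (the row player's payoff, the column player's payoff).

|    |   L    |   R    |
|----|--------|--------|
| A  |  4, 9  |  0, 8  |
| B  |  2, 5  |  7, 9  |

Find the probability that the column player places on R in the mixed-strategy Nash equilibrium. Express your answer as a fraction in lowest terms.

The column player's mix q on L must make the row player indifferent between A and B.
The row player's payoff from A: 4q + 0(1−q). From B: 2q + 7(1−q).
Set equal: 2q = 7(1−q) → q = 7/9.
Probability on R is 1 − 7/9 = 2/9.

2/9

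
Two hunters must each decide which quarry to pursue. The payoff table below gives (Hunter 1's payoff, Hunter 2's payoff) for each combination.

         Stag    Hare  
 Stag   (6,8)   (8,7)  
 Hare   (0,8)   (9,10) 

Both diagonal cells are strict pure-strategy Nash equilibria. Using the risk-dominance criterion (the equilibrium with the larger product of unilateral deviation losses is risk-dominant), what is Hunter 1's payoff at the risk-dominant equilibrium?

At both Stag: Hunter 1 loses 6 − 0 = 6 by deviating; Hunter 2 loses 8 − 7 = 1. Product = 6·1 = 6.
At both Hare: Hunter 1 loses 9 − 8 = 1 by deviating; Hunter 2 loses 10 − 8 = 2. Product = 1·2 = 2.
6 > 2, so both Stag is risk-dominant. Hunter 1's payoff there is 6.

6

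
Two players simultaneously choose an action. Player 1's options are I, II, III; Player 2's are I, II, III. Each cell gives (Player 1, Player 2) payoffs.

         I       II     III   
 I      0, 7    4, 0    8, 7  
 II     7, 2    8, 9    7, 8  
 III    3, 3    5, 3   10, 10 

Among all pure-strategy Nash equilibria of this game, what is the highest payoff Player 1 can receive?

10

Both II is a pure NE (Player 1: 8 ≥ 5; Player 2: 9 ≥ 8). Player 1 gets 8.
Both III is a pure NE (Player 1: 10 ≥ 8; Player 2: 10 ≥ 3). Player 1 gets 10.
Every other cell has a profitable deviation for at least one player. Highest of {8, 10} is 10.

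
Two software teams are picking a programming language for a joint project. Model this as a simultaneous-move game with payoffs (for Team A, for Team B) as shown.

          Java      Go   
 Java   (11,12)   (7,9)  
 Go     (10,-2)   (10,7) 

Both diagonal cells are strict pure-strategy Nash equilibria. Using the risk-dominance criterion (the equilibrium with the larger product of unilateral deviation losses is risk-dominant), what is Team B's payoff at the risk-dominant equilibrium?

7

At both Java: Team A loses 11 − 10 = 1 by deviating; Team B loses 12 − 9 = 3. Product = 1·3 = 3.
At both Go: Team A loses 10 − 7 = 3 by deviating; Team B loses 7 − (-2) = 9. Product = 3·9 = 27.
27 > 3, so both Go is risk-dominant. Team B's payoff there is 7.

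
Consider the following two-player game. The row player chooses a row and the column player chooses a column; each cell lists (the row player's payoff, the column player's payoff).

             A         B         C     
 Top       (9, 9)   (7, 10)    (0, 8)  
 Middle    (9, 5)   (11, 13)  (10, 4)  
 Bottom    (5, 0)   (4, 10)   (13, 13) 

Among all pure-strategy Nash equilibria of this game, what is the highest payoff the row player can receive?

13

(Middle, B) is a pure NE (the row player: 11 ≥ 7; the column player: 13 ≥ 5). The row player gets 11.
(Bottom, C) is a pure NE (the row player: 13 ≥ 10; the column player: 13 ≥ 10). The row player gets 13.
Every other cell has a profitable deviation for at least one player. Highest of {11, 13} is 13.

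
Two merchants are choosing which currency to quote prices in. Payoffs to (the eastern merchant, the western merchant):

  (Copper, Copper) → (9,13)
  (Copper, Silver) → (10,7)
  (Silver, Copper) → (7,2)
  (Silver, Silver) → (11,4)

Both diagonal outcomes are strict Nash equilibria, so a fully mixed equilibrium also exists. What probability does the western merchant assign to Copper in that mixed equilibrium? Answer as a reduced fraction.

The western merchant's mix q on Copper must make the eastern merchant indifferent between Copper and Silver.
The eastern merchant's payoff from Copper: 9q + 10(1−q). From Silver: 7q + 11(1−q).
Set equal: 2q = 1(1−q) → q = 1/3.

1/3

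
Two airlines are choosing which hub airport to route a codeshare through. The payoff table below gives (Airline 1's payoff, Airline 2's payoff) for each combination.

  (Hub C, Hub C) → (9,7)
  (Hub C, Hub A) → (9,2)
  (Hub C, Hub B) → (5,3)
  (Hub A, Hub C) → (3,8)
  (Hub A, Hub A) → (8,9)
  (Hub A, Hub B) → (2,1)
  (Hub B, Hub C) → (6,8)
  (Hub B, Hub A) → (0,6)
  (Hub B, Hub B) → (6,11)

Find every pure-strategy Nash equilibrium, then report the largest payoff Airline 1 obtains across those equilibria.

9

Both Hub C is a pure NE (Airline 1: 9 ≥ 6; Airline 2: 7 ≥ 3). Airline 1 gets 9.
Both Hub B is a pure NE (Airline 1: 6 ≥ 5; Airline 2: 11 ≥ 8). Airline 1 gets 6.
Every other cell has a profitable deviation for at least one player. Highest of {9, 6} is 9.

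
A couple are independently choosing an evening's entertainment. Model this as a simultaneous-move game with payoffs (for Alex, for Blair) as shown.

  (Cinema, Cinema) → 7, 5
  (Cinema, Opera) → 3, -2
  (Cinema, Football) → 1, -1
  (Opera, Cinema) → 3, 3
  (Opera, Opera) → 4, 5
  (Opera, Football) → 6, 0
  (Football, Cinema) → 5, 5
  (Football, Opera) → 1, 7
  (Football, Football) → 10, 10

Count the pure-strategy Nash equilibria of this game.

Both Cinema: Alex gets 7 (best alternative 5); Blair gets 5 (best alternative -1). Neither deviates — NE.
Both Opera: Alex gets 4 (best alternative 3); Blair gets 5 (best alternative 3). Neither deviates — NE.
Both Football: Alex gets 10 (best alternative 6); Blair gets 10 (best alternative 7). Neither deviates — NE.
(Football, Opera) is not a NE: Alex would switch to Opera (4 > 1).
No other cell survives both best-response checks, so there are 3 pure NE.

3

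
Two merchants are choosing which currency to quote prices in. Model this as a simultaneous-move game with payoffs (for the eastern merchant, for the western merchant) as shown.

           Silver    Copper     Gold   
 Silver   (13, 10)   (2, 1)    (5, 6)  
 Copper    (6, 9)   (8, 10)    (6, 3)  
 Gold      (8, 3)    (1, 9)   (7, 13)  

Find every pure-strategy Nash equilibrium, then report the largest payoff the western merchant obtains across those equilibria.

13

Both Silver is a pure NE (the eastern merchant: 13 ≥ 8; the western merchant: 10 ≥ 6). The western merchant gets 10.
Both Copper is a pure NE (the eastern merchant: 8 ≥ 2; the western merchant: 10 ≥ 9). The western merchant gets 10.
Both Gold is a pure NE (the eastern merchant: 7 ≥ 6; the western merchant: 13 ≥ 9). The western merchant gets 13.
Every other cell has a profitable deviation for at least one player. Highest of {10, 10, 13} is 13.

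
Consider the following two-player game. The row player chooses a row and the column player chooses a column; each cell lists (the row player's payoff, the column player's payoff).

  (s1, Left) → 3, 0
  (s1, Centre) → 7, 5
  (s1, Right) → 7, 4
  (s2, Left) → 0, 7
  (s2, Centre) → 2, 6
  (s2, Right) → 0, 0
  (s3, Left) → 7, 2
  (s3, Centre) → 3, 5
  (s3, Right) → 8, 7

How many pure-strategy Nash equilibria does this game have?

(s1, Centre): the row player gets 7 (best alternative 3); the column player gets 5 (best alternative 4). Neither deviates — NE.
(s3, Right): the row player gets 8 (best alternative 7); the column player gets 7 (best alternative 5). Neither deviates — NE.
(s1, Left) is not a NE: the row player would switch to s3 (7 > 3).
No other cell survives both best-response checks, so there are 2 pure NE.

2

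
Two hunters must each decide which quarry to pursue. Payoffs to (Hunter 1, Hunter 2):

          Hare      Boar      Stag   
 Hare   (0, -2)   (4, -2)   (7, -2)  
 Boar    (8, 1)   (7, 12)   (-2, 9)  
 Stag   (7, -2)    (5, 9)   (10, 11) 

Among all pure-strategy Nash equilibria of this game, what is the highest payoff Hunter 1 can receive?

Both Boar is a pure NE (Hunter 1: 7 ≥ 5; Hunter 2: 12 ≥ 9). Hunter 1 gets 7.
Both Stag is a pure NE (Hunter 1: 10 ≥ 7; Hunter 2: 11 ≥ 9). Hunter 1 gets 10.
Every other cell has a profitable deviation for at least one player. Highest of {7, 10} is 10.

10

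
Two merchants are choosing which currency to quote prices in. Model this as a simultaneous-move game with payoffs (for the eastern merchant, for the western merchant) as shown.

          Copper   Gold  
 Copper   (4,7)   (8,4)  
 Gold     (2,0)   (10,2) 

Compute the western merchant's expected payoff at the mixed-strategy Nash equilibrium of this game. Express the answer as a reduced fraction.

The eastern merchant mixes with probability p on Copper, chosen so the western merchant is indifferent: 7p + 0(1−p) = 4p + 2(1−p) gives p = 2/5.
The western merchant's expected payoff is 7·2/5 + 0·3/5 = 14/5.

14/5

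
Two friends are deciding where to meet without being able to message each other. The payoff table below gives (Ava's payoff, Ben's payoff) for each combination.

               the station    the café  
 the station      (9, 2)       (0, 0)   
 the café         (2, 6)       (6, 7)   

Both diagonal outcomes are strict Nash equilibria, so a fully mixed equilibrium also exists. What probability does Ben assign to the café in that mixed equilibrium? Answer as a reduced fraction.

Ben's mix q on the station must make Ava indifferent between the station and the café.
Ava's payoff from the station: 9q + 0(1−q). From the café: 2q + 6(1−q).
Set equal: 7q = 6(1−q) → q = 6/13.
Probability on the café is 1 − 6/13 = 7/13.

7/13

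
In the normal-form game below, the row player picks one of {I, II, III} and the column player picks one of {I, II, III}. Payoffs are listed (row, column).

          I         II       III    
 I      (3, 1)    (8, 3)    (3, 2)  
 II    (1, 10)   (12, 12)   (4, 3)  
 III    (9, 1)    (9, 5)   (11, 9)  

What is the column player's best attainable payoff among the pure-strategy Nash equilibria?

12

Both II is a pure NE (the row player: 12 ≥ 9; the column player: 12 ≥ 10). The column player gets 12.
Both III is a pure NE (the row player: 11 ≥ 4; the column player: 9 ≥ 5). The column player gets 9.
Every other cell has a profitable deviation for at least one player. Highest of {12, 9} is 12.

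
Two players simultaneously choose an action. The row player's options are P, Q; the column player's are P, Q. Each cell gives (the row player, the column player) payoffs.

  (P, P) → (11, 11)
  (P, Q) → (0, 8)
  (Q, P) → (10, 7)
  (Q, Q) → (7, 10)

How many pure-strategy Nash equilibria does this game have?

Both P: the row player gets 11 (best alternative 10); the column player gets 11 (best alternative 8). Neither deviates — NE.
Both Q: the row player gets 7 (best alternative 0); the column player gets 10 (best alternative 7). Neither deviates — NE.
(Q, P) is not a NE: the row player would switch to P (11 > 10).
No other cell survives both best-response checks, so there are 2 pure NE.

2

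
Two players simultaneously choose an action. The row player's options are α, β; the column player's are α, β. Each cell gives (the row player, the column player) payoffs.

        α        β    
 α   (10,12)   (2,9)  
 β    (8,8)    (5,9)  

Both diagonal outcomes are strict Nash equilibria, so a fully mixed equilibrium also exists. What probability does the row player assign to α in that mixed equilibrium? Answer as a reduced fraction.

The row player's mix p on α must make the column player indifferent between α and β.
The column player's payoff from α: 12p + 8(1−p). From β: 9p + 9(1−p).
Set equal: 3p = 1(1−p) → p = 1/4.

1/4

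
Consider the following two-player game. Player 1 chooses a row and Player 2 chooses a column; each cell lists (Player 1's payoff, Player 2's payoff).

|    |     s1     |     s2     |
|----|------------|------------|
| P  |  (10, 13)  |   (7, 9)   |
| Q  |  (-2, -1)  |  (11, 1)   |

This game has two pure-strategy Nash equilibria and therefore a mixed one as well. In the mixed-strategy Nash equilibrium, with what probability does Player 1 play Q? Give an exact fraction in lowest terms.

2/3

Player 1's mix p on P must make Player 2 indifferent between s1 and s2.
Player 2's payoff from s1: 13p + (-1)(1−p). From s2: 9p + 1(1−p).
Set equal: 4p = 2(1−p) → p = 2/6 = 1/3.
Probability on Q is 1 − 1/3 = 2/3.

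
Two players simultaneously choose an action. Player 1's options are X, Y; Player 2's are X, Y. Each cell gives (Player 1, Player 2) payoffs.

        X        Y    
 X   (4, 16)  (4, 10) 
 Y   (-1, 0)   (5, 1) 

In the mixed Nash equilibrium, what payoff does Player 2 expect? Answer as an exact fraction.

Player 1 mixes with probability p on X, chosen so Player 2 is indifferent: 16p + 0(1−p) = 10p + 1(1−p) gives p = 1/7.
Player 2's expected payoff is 16·1/7 + 0·6/7 = 16/7.

16/7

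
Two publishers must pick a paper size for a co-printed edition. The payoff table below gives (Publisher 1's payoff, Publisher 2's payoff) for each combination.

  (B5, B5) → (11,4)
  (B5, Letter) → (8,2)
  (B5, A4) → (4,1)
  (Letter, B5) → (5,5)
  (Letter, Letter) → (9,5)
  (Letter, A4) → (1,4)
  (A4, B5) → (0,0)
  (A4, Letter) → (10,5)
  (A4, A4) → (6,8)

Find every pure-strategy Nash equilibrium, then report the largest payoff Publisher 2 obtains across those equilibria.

Both B5 is a pure NE (Publisher 1: 11 ≥ 5; Publisher 2: 4 ≥ 2). Publisher 2 gets 4.
Both A4 is a pure NE (Publisher 1: 6 ≥ 4; Publisher 2: 8 ≥ 5). Publisher 2 gets 8.
Every other cell has a profitable deviation for at least one player. Highest of {4, 8} is 8.

8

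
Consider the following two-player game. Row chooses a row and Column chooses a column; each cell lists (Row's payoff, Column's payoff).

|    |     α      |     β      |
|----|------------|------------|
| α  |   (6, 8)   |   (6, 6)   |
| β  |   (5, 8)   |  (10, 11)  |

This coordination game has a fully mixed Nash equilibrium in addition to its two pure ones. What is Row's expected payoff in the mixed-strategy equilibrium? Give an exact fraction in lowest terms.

Column mixes with probability q on α, chosen so Row is indifferent: 6q + 6(1−q) = 5q + 10(1−q) gives q = 4/5.
Row's expected payoff (from either row, since indifferent) is 6·4/5 + 6·1/5 = 6.

6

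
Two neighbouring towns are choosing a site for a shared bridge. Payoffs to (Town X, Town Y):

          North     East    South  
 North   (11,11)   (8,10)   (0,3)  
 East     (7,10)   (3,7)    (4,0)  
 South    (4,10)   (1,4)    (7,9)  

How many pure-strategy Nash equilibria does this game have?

1

Both North: Town X gets 11 (best alternative 7); Town Y gets 11 (best alternative 10). Neither deviates — NE.
Both South is not a NE: Town Y would switch to North (10 > 9).
No other cell survives both best-response checks, so there is 1 pure NE.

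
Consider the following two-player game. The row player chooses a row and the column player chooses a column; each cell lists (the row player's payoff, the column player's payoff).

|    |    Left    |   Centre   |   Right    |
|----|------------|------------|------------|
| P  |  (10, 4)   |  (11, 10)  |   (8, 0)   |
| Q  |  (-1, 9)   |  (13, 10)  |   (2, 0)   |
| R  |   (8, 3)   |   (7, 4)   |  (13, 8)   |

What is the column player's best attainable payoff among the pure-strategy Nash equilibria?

(Q, Centre) is a pure NE (the row player: 13 ≥ 11; the column player: 10 ≥ 9). The column player gets 10.
(R, Right) is a pure NE (the row player: 13 ≥ 8; the column player: 8 ≥ 4). The column player gets 8.
Every other cell has a profitable deviation for at least one player. Highest of {10, 8} is 10.

10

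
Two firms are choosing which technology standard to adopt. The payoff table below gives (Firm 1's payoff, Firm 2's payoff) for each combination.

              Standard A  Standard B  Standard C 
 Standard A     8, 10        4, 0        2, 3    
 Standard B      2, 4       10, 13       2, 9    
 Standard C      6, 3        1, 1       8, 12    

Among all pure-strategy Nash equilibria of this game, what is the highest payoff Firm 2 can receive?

13

Both Standard A is a pure NE (Firm 1: 8 ≥ 6; Firm 2: 10 ≥ 3). Firm 2 gets 10.
Both Standard B is a pure NE (Firm 1: 10 ≥ 4; Firm 2: 13 ≥ 9). Firm 2 gets 13.
Both Standard C is a pure NE (Firm 1: 8 ≥ 2; Firm 2: 12 ≥ 3). Firm 2 gets 12.
Every other cell has a profitable deviation for at least one player. Highest of {10, 13, 12} is 13.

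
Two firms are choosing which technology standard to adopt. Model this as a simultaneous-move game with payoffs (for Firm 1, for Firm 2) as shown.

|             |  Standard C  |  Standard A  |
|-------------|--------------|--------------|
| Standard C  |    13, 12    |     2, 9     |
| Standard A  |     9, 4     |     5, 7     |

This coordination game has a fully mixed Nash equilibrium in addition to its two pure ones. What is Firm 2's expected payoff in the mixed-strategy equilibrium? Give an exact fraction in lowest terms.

Firm 1 mixes with probability p on Standard C, chosen so Firm 2 is indifferent: 12p + 4(1−p) = 9p + 7(1−p) gives p = 1/2.
Firm 2's expected payoff is 12·1/2 + 4·1/2 = 8.

8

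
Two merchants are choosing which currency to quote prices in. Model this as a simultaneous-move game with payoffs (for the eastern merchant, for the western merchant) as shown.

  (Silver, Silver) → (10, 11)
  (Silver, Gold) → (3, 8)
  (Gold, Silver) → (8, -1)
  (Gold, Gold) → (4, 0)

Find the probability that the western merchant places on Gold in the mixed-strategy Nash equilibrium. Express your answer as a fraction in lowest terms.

2/3

The western merchant's mix q on Silver must make the eastern merchant indifferent between Silver and Gold.
The eastern merchant's payoff from Silver: 10q + 3(1−q). From Gold: 8q + 4(1−q).
Set equal: 2q = 1(1−q) → q = 1/3.
Probability on Gold is 1 − 1/3 = 2/3.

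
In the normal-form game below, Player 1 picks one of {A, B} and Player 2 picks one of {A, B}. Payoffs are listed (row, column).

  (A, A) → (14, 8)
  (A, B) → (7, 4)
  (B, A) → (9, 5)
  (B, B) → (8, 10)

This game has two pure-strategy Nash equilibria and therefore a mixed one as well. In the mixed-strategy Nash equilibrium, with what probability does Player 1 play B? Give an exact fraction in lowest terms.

4/9

Player 1's mix p on A must make Player 2 indifferent between A and B.
Player 2's payoff from A: 8p + 5(1−p). From B: 4p + 10(1−p).
Set equal: 4p = 5(1−p) → p = 5/9.
Probability on B is 1 − 5/9 = 4/9.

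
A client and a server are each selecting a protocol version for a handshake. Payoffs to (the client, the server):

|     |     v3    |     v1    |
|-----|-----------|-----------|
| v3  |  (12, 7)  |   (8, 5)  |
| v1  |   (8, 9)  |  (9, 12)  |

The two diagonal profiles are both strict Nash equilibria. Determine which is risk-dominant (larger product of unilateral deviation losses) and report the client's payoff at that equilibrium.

At both v3: the client loses 12 − 8 = 4 by deviating; the server loses 7 − 5 = 2. Product = 4·2 = 8.
At both v1: the client loses 9 − 8 = 1 by deviating; the server loses 12 − 9 = 3. Product = 1·3 = 3.
8 > 3, so both v3 is risk-dominant. The client's payoff there is 12.

12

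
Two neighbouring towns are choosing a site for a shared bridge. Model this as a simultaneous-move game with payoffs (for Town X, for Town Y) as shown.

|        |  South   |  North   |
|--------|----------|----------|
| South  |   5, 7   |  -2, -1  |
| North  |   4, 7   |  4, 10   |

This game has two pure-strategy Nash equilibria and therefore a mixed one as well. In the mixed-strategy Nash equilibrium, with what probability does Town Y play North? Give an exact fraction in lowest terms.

Town Y's mix q on South must make Town X indifferent between South and North.
Town X's payoff from South: 5q + (-2)(1−q). From North: 4q + 4(1−q).
Set equal: 1q = 6(1−q) → q = 6/7.
Probability on North is 1 − 6/7 = 1/7.

1/7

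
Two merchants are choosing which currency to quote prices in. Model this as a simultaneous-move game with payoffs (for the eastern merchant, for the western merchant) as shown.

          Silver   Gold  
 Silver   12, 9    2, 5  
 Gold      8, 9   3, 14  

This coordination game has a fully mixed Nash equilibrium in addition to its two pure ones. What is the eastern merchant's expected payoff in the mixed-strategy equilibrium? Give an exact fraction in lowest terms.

4

The western merchant mixes with probability q on Silver, chosen so the eastern merchant is indifferent: 12q + 2(1−q) = 8q + 3(1−q) gives q = 1/5.
The eastern merchant's expected payoff (from either row, since indifferent) is 12·1/5 + 2·4/5 = 4.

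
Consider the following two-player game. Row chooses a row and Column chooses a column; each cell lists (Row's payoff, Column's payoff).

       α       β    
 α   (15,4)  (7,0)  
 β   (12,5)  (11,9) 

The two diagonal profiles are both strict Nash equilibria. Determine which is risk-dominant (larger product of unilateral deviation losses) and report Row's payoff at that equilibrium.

11

At both α: Row loses 15 − 12 = 3 by deviating; Column loses 4 − 0 = 4. Product = 3·4 = 12.
At both β: Row loses 11 − 7 = 4 by deviating; Column loses 9 − 5 = 4. Product = 4·4 = 16.
16 > 12, so both β is risk-dominant. Row's payoff there is 11.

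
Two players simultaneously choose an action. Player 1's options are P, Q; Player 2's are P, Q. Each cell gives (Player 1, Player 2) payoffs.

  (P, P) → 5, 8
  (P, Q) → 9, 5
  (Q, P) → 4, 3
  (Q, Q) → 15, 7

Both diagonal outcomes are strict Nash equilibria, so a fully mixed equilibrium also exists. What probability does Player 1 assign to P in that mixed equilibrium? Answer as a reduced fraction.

Player 1's mix p on P must make Player 2 indifferent between P and Q.
Player 2's payoff from P: 8p + 3(1−p). From Q: 5p + 7(1−p).
Set equal: 3p = 4(1−p) → p = 4/7.

4/7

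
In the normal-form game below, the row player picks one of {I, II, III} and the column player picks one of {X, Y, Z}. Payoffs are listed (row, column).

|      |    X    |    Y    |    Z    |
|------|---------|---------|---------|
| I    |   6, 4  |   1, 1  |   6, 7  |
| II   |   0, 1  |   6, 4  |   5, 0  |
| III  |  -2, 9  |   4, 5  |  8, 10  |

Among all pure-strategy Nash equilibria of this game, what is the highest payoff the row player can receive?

8

(II, Y) is a pure NE (the row player: 6 ≥ 4; the column player: 4 ≥ 1). The row player gets 6.
(III, Z) is a pure NE (the row player: 8 ≥ 6; the column player: 10 ≥ 9). The row player gets 8.
Every other cell has a profitable deviation for at least one player. Highest of {6, 8} is 8.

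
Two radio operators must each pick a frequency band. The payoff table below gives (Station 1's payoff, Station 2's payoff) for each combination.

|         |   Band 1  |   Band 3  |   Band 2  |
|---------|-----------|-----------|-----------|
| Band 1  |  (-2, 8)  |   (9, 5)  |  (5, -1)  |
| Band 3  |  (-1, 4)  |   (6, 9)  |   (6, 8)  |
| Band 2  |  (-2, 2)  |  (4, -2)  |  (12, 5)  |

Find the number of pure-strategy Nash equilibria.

Both Band 2: Station 1 gets 12 (best alternative 6); Station 2 gets 5 (best alternative 2). Neither deviates — NE.
Both Band 1 is not a NE: Station 1 would switch to Band 3 (-1 > -2).
No other cell survives both best-response checks, so there is 1 pure NE.

1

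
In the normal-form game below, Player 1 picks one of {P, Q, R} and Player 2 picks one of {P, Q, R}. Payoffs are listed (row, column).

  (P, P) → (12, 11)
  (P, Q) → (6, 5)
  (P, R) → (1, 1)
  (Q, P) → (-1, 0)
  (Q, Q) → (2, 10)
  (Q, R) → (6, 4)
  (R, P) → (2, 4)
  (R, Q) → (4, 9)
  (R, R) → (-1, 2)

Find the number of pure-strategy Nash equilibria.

Both P: Player 1 gets 12 (best alternative 2); Player 2 gets 11 (best alternative 5). Neither deviates — NE.
Both Q is not a NE: Player 1 would switch to P (6 > 2).
No other cell survives both best-response checks, so there is 1 pure NE.

1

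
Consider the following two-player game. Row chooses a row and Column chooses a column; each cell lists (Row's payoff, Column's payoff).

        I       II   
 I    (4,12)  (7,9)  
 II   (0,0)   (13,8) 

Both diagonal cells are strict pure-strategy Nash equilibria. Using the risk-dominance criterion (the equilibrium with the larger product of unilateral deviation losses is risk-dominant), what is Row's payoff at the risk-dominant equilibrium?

13

At both I: Row loses 4 − 0 = 4 by deviating; Column loses 12 − 9 = 3. Product = 4·3 = 12.
At both II: Row loses 13 − 7 = 6 by deviating; Column loses 8 − 0 = 8. Product = 6·8 = 48.
48 > 12, so both II is risk-dominant. Row's payoff there is 13.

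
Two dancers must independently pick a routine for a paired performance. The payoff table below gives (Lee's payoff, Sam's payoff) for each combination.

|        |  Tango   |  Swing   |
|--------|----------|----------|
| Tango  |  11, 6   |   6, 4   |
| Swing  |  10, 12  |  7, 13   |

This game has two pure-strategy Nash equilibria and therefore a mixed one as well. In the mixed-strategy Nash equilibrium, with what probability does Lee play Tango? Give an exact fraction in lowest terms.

Lee's mix p on Tango must make Sam indifferent between Tango and Swing.
Sam's payoff from Tango: 6p + 12(1−p). From Swing: 4p + 13(1−p).
Set equal: 2p = 1(1−p) → p = 1/3.

1/3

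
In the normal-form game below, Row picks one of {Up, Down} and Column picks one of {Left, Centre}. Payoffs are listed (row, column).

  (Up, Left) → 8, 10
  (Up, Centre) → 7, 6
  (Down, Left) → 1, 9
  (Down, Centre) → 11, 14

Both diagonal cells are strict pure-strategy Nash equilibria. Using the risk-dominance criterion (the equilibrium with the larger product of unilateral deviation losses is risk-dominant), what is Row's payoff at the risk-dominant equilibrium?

At (Up, Left): Row loses 8 − 1 = 7 by deviating; Column loses 10 − 6 = 4. Product = 7·4 = 28.
At (Down, Centre): Row loses 11 − 7 = 4 by deviating; Column loses 14 − 9 = 5. Product = 4·5 = 20.
28 > 20, so (Up, Left) is risk-dominant. Row's payoff there is 8.

8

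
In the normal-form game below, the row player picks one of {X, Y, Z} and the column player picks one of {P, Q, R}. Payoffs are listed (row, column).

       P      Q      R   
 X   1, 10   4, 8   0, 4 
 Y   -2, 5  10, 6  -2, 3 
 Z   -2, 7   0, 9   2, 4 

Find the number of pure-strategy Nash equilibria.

(X, P): the row player gets 1 (best alternative -2); the column player gets 10 (best alternative 8). Neither deviates — NE.
(Y, Q): the row player gets 10 (best alternative 4); the column player gets 6 (best alternative 5). Neither deviates — NE.
(Z, R) is not a NE: the column player would switch to Q (9 > 4).
No other cell survives both best-response checks, so there are 2 pure NE.

2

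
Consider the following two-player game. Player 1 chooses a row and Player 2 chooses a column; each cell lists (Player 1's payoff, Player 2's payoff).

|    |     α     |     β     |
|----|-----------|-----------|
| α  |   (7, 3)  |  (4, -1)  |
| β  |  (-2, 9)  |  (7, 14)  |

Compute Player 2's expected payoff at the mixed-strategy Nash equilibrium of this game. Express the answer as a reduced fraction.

Player 1 mixes with probability p on α, chosen so Player 2 is indifferent: 3p + 9(1−p) = (-1)p + 14(1−p) gives p = 5/9.
Player 2's expected payoff is 3·5/9 + 9·4/9 = 17/3.

17/3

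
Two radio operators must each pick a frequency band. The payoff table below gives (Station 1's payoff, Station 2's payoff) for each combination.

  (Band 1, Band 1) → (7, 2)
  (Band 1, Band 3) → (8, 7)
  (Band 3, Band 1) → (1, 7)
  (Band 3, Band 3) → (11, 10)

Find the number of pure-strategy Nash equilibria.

Both Band 3: Station 1 gets 11 (best alternative 8); Station 2 gets 10 (best alternative 7). Neither deviates — NE.
Both Band 1 is not a NE: Station 2 would switch to Band 3 (7 > 2).
No other cell survives both best-response checks, so there is 1 pure NE.

1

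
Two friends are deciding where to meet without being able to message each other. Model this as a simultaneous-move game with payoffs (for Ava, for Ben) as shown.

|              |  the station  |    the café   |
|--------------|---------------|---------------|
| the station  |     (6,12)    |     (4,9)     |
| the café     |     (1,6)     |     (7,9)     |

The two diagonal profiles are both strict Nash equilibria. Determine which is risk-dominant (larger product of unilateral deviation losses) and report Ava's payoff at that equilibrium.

6

At both the station: Ava loses 6 − 1 = 5 by deviating; Ben loses 12 − 9 = 3. Product = 5·3 = 15.
At both the café: Ava loses 7 − 4 = 3 by deviating; Ben loses 9 − 6 = 3. Product = 3·3 = 9.
15 > 9, so both the station is risk-dominant. Ava's payoff there is 6.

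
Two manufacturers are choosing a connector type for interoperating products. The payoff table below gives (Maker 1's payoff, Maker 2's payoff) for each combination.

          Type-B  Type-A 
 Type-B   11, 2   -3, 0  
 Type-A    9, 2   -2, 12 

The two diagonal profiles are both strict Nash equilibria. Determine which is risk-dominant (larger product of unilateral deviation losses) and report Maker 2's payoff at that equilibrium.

At both Type-B: Maker 1 loses 11 − 9 = 2 by deviating; Maker 2 loses 2 − 0 = 2. Product = 2·2 = 4.
At both Type-A: Maker 1 loses -2 − (-3) = 1 by deviating; Maker 2 loses 12 − 2 = 10. Product = 1·10 = 10.
10 > 4, so both Type-A is risk-dominant. Maker 2's payoff there is 12.

12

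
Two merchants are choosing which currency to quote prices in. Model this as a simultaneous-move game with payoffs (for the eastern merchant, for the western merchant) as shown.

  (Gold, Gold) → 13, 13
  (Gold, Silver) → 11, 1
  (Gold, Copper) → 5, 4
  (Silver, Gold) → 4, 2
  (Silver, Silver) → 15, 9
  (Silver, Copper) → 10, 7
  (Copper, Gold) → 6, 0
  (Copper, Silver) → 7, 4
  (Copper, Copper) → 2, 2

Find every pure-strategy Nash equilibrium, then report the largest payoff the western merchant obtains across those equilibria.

Both Gold is a pure NE (the eastern merchant: 13 ≥ 6; the western merchant: 13 ≥ 4). The western merchant gets 13.
Both Silver is a pure NE (the eastern merchant: 15 ≥ 11; the western merchant: 9 ≥ 7). The western merchant gets 9.
Every other cell has a profitable deviation for at least one player. Highest of {13, 9} is 13.

13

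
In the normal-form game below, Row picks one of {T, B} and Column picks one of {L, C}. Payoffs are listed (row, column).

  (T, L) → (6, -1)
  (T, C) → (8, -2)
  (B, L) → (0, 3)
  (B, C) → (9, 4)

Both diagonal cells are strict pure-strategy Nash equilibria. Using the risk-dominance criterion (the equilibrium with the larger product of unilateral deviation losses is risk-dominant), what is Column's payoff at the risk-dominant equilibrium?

-1

At (T, L): Row loses 6 − 0 = 6 by deviating; Column loses -1 − (-2) = 1. Product = 6·1 = 6.
At (B, C): Row loses 9 − 8 = 1 by deviating; Column loses 4 − 3 = 1. Product = 1·1 = 1.
6 > 1, so (T, L) is risk-dominant. Column's payoff there is -1.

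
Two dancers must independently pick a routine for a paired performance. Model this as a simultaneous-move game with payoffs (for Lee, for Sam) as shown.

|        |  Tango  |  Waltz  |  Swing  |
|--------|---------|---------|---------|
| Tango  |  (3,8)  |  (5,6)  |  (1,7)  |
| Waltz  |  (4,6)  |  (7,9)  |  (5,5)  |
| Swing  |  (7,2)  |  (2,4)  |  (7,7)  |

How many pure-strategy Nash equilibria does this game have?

Both Waltz: Lee gets 7 (best alternative 5); Sam gets 9 (best alternative 6). Neither deviates — NE.
Both Swing: Lee gets 7 (best alternative 5); Sam gets 7 (best alternative 4). Neither deviates — NE.
Both Tango is not a NE: Lee would switch to Swing (7 > 3).
No other cell survives both best-response checks, so there are 2 pure NE.

2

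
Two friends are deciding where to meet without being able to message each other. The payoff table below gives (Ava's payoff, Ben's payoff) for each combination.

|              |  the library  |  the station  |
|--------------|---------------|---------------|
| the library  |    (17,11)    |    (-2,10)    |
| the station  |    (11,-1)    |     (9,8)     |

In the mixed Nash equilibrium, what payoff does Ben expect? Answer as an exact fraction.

49/5

Ava mixes with probability p on the library, chosen so Ben is indifferent: 11p + (-1)(1−p) = 10p + 8(1−p) gives p = 9/10.
Ben's expected payoff is 11·9/10 + (-1)·1/10 = 49/5.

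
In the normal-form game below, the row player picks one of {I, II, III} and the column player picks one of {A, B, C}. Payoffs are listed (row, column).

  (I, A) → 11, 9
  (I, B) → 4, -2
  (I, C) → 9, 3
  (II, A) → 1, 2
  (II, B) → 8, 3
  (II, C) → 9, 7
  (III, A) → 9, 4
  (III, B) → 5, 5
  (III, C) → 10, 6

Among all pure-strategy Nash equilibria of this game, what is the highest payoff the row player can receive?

(I, A) is a pure NE (the row player: 11 ≥ 9; the column player: 9 ≥ 3). The row player gets 11.
(III, C) is a pure NE (the row player: 10 ≥ 9; the column player: 6 ≥ 5). The row player gets 10.
Every other cell has a profitable deviation for at least one player. Highest of {11, 10} is 11.

11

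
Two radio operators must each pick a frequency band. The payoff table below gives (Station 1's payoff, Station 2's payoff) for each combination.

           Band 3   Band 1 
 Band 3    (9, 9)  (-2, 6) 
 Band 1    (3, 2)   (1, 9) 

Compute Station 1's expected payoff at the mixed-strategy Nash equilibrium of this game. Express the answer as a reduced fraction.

5/3

Station 2 mixes with probability q on Band 3, chosen so Station 1 is indifferent: 9q + (-2)(1−q) = 3q + 1(1−q) gives q = 1/3.
Station 1's expected payoff (from either row, since indifferent) is 9·1/3 + (-2)·2/3 = 5/3.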